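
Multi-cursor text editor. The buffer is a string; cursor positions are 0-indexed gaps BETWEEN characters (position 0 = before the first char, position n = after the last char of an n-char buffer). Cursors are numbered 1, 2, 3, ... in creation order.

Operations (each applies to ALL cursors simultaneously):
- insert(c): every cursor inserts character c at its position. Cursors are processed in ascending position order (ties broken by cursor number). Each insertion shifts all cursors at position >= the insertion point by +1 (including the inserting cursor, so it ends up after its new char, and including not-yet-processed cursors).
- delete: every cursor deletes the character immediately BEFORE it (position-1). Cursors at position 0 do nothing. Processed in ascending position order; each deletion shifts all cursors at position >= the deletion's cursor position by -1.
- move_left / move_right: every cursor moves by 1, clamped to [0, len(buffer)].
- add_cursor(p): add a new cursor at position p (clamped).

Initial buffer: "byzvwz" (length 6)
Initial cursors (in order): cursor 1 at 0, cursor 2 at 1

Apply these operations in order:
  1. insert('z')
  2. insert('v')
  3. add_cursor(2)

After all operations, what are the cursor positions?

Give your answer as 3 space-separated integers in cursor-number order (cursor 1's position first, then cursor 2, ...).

Answer: 2 5 2

Derivation:
After op 1 (insert('z')): buffer="zbzyzvwz" (len 8), cursors c1@1 c2@3, authorship 1.2.....
After op 2 (insert('v')): buffer="zvbzvyzvwz" (len 10), cursors c1@2 c2@5, authorship 11.22.....
After op 3 (add_cursor(2)): buffer="zvbzvyzvwz" (len 10), cursors c1@2 c3@2 c2@5, authorship 11.22.....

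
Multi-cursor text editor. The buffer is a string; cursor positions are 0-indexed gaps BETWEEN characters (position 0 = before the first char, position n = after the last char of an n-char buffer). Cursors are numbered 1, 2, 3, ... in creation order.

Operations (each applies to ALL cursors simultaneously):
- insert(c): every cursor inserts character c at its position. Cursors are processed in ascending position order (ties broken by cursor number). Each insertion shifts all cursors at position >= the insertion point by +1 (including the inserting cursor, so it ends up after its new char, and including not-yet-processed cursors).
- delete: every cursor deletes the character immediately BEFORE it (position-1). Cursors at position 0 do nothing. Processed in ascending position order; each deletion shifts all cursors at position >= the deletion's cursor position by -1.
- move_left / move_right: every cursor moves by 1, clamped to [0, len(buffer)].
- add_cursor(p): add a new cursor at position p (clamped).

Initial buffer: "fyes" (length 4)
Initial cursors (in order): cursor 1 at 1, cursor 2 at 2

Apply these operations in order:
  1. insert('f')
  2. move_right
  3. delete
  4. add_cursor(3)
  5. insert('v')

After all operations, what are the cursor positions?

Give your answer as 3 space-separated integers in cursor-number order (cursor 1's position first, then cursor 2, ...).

Answer: 3 6 6

Derivation:
After op 1 (insert('f')): buffer="ffyfes" (len 6), cursors c1@2 c2@4, authorship .1.2..
After op 2 (move_right): buffer="ffyfes" (len 6), cursors c1@3 c2@5, authorship .1.2..
After op 3 (delete): buffer="fffs" (len 4), cursors c1@2 c2@3, authorship .12.
After op 4 (add_cursor(3)): buffer="fffs" (len 4), cursors c1@2 c2@3 c3@3, authorship .12.
After op 5 (insert('v')): buffer="ffvfvvs" (len 7), cursors c1@3 c2@6 c3@6, authorship .11223.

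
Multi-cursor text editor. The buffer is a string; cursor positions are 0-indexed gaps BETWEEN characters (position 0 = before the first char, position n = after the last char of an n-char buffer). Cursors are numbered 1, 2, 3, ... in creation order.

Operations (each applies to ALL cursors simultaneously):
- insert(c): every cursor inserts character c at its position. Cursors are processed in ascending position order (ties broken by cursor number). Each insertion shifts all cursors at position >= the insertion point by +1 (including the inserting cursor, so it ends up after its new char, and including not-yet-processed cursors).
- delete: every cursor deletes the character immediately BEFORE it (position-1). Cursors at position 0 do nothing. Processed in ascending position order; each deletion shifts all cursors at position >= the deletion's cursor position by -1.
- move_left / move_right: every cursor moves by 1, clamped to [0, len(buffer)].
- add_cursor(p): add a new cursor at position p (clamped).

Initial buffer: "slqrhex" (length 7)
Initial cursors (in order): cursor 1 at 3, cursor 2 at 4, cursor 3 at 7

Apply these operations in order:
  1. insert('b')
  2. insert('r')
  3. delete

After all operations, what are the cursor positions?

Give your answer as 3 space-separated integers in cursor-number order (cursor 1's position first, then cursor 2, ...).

Answer: 4 6 10

Derivation:
After op 1 (insert('b')): buffer="slqbrbhexb" (len 10), cursors c1@4 c2@6 c3@10, authorship ...1.2...3
After op 2 (insert('r')): buffer="slqbrrbrhexbr" (len 13), cursors c1@5 c2@8 c3@13, authorship ...11.22...33
After op 3 (delete): buffer="slqbrbhexb" (len 10), cursors c1@4 c2@6 c3@10, authorship ...1.2...3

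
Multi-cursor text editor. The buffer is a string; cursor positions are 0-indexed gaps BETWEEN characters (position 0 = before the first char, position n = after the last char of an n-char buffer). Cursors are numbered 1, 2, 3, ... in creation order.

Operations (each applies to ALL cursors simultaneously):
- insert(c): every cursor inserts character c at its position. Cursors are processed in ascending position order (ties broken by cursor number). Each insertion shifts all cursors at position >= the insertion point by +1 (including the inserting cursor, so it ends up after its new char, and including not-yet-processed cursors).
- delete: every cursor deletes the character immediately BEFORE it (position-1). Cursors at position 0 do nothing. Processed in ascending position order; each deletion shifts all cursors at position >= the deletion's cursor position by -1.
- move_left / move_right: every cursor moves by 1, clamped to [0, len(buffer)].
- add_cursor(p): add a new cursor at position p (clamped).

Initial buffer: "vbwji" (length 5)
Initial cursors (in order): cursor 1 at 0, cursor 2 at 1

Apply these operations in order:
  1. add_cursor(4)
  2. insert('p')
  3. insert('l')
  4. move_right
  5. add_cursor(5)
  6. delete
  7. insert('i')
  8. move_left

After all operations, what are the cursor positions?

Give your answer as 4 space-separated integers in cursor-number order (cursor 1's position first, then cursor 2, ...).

After op 1 (add_cursor(4)): buffer="vbwji" (len 5), cursors c1@0 c2@1 c3@4, authorship .....
After op 2 (insert('p')): buffer="pvpbwjpi" (len 8), cursors c1@1 c2@3 c3@7, authorship 1.2...3.
After op 3 (insert('l')): buffer="plvplbwjpli" (len 11), cursors c1@2 c2@5 c3@10, authorship 11.22...33.
After op 4 (move_right): buffer="plvplbwjpli" (len 11), cursors c1@3 c2@6 c3@11, authorship 11.22...33.
After op 5 (add_cursor(5)): buffer="plvplbwjpli" (len 11), cursors c1@3 c4@5 c2@6 c3@11, authorship 11.22...33.
After op 6 (delete): buffer="plpwjpl" (len 7), cursors c1@2 c2@3 c4@3 c3@7, authorship 112..33
After op 7 (insert('i')): buffer="plipiiwjpli" (len 11), cursors c1@3 c2@6 c4@6 c3@11, authorship 111224..333
After op 8 (move_left): buffer="plipiiwjpli" (len 11), cursors c1@2 c2@5 c4@5 c3@10, authorship 111224..333

Answer: 2 5 10 5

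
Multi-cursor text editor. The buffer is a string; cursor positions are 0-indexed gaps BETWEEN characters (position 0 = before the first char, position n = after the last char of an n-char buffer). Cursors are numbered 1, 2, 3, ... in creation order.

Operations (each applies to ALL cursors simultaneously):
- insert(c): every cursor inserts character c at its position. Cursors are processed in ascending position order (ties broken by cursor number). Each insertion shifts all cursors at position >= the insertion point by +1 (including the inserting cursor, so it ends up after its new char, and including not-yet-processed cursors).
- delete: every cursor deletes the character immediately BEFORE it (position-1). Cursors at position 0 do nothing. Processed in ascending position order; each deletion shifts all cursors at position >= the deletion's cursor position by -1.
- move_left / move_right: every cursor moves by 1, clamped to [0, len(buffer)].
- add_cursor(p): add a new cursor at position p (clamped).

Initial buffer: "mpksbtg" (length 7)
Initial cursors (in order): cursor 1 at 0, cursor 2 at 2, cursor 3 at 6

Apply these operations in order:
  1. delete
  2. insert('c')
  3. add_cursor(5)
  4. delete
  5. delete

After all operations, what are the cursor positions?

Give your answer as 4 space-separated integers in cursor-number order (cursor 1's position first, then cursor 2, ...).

After op 1 (delete): buffer="mksbg" (len 5), cursors c1@0 c2@1 c3@4, authorship .....
After op 2 (insert('c')): buffer="cmcksbcg" (len 8), cursors c1@1 c2@3 c3@7, authorship 1.2...3.
After op 3 (add_cursor(5)): buffer="cmcksbcg" (len 8), cursors c1@1 c2@3 c4@5 c3@7, authorship 1.2...3.
After op 4 (delete): buffer="mkbg" (len 4), cursors c1@0 c2@1 c4@2 c3@3, authorship ....
After op 5 (delete): buffer="g" (len 1), cursors c1@0 c2@0 c3@0 c4@0, authorship .

Answer: 0 0 0 0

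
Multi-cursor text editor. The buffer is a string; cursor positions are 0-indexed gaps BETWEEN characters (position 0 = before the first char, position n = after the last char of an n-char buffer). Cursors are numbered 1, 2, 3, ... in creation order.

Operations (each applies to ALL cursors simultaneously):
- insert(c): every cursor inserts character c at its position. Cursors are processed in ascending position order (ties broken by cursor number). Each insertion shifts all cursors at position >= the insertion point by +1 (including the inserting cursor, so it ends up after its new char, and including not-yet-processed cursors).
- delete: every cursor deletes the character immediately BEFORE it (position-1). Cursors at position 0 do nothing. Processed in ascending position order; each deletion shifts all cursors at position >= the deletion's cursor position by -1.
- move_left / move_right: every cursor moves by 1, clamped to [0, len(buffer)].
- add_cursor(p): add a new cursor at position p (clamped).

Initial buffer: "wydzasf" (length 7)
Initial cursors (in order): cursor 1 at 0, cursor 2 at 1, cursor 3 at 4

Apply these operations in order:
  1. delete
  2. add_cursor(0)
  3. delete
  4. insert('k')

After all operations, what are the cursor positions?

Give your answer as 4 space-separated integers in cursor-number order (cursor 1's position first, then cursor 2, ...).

Answer: 3 3 5 3

Derivation:
After op 1 (delete): buffer="ydasf" (len 5), cursors c1@0 c2@0 c3@2, authorship .....
After op 2 (add_cursor(0)): buffer="ydasf" (len 5), cursors c1@0 c2@0 c4@0 c3@2, authorship .....
After op 3 (delete): buffer="yasf" (len 4), cursors c1@0 c2@0 c4@0 c3@1, authorship ....
After op 4 (insert('k')): buffer="kkkykasf" (len 8), cursors c1@3 c2@3 c4@3 c3@5, authorship 124.3...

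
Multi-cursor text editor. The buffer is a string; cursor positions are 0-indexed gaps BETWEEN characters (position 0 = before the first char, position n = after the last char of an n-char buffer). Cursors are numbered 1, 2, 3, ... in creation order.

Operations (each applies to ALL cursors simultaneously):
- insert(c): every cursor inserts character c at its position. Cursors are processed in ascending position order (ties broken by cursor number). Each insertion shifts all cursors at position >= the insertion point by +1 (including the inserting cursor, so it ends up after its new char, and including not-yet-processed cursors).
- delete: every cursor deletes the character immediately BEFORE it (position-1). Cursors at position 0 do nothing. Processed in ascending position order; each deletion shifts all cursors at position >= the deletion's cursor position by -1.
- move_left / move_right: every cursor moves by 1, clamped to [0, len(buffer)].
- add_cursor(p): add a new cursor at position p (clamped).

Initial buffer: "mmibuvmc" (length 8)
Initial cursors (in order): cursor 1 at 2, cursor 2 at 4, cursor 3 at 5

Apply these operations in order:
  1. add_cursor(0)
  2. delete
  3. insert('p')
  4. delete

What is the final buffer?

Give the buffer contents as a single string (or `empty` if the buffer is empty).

After op 1 (add_cursor(0)): buffer="mmibuvmc" (len 8), cursors c4@0 c1@2 c2@4 c3@5, authorship ........
After op 2 (delete): buffer="mivmc" (len 5), cursors c4@0 c1@1 c2@2 c3@2, authorship .....
After op 3 (insert('p')): buffer="pmpippvmc" (len 9), cursors c4@1 c1@3 c2@6 c3@6, authorship 4.1.23...
After op 4 (delete): buffer="mivmc" (len 5), cursors c4@0 c1@1 c2@2 c3@2, authorship .....

Answer: mivmc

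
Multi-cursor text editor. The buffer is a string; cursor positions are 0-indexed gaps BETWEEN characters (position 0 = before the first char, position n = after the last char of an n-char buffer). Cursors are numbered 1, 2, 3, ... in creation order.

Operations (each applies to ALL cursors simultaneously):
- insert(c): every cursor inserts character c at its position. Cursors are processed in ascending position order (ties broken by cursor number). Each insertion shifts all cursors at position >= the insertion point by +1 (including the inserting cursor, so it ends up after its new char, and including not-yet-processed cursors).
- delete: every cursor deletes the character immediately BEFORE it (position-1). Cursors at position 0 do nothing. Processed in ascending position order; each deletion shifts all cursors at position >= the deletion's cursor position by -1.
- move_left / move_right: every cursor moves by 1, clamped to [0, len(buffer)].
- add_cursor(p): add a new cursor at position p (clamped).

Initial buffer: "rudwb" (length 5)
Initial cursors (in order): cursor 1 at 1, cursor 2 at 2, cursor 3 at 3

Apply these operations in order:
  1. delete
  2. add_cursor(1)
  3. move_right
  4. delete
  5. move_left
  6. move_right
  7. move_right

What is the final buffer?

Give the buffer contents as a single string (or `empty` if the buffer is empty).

After op 1 (delete): buffer="wb" (len 2), cursors c1@0 c2@0 c3@0, authorship ..
After op 2 (add_cursor(1)): buffer="wb" (len 2), cursors c1@0 c2@0 c3@0 c4@1, authorship ..
After op 3 (move_right): buffer="wb" (len 2), cursors c1@1 c2@1 c3@1 c4@2, authorship ..
After op 4 (delete): buffer="" (len 0), cursors c1@0 c2@0 c3@0 c4@0, authorship 
After op 5 (move_left): buffer="" (len 0), cursors c1@0 c2@0 c3@0 c4@0, authorship 
After op 6 (move_right): buffer="" (len 0), cursors c1@0 c2@0 c3@0 c4@0, authorship 
After op 7 (move_right): buffer="" (len 0), cursors c1@0 c2@0 c3@0 c4@0, authorship 

Answer: empty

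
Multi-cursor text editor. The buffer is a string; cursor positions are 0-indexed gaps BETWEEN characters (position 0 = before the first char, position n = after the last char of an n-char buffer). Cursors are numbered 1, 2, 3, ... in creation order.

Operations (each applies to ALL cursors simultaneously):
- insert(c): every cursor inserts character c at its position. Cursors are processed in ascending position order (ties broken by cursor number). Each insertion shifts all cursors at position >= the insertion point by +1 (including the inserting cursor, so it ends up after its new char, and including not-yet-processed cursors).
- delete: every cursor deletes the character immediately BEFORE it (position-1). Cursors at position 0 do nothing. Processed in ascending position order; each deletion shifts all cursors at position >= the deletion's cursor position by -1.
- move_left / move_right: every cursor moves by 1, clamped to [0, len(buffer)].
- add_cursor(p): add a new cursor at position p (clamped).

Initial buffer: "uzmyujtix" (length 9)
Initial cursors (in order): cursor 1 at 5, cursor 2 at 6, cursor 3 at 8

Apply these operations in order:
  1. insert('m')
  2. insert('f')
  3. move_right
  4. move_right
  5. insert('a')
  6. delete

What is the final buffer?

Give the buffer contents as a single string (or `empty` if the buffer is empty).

Answer: uzmyumfjmftimfx

Derivation:
After op 1 (insert('m')): buffer="uzmyumjmtimx" (len 12), cursors c1@6 c2@8 c3@11, authorship .....1.2..3.
After op 2 (insert('f')): buffer="uzmyumfjmftimfx" (len 15), cursors c1@7 c2@10 c3@14, authorship .....11.22..33.
After op 3 (move_right): buffer="uzmyumfjmftimfx" (len 15), cursors c1@8 c2@11 c3@15, authorship .....11.22..33.
After op 4 (move_right): buffer="uzmyumfjmftimfx" (len 15), cursors c1@9 c2@12 c3@15, authorship .....11.22..33.
After op 5 (insert('a')): buffer="uzmyumfjmaftiamfxa" (len 18), cursors c1@10 c2@14 c3@18, authorship .....11.212..233.3
After op 6 (delete): buffer="uzmyumfjmftimfx" (len 15), cursors c1@9 c2@12 c3@15, authorship .....11.22..33.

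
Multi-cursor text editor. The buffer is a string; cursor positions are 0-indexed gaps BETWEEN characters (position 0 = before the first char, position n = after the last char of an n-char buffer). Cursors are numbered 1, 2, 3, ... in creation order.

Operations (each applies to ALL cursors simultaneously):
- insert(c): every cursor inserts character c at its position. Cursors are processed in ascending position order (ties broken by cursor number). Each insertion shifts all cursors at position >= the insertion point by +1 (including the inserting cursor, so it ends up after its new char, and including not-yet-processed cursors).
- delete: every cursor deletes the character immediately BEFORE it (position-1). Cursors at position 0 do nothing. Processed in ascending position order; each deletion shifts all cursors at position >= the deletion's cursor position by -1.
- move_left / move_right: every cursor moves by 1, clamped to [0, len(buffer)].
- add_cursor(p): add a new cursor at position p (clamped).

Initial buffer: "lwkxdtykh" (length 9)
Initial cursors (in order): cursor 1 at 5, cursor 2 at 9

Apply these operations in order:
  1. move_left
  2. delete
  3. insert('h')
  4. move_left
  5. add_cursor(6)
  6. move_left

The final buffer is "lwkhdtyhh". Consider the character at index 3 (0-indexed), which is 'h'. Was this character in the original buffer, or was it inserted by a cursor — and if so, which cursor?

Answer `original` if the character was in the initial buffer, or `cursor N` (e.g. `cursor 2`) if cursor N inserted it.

After op 1 (move_left): buffer="lwkxdtykh" (len 9), cursors c1@4 c2@8, authorship .........
After op 2 (delete): buffer="lwkdtyh" (len 7), cursors c1@3 c2@6, authorship .......
After op 3 (insert('h')): buffer="lwkhdtyhh" (len 9), cursors c1@4 c2@8, authorship ...1...2.
After op 4 (move_left): buffer="lwkhdtyhh" (len 9), cursors c1@3 c2@7, authorship ...1...2.
After op 5 (add_cursor(6)): buffer="lwkhdtyhh" (len 9), cursors c1@3 c3@6 c2@7, authorship ...1...2.
After op 6 (move_left): buffer="lwkhdtyhh" (len 9), cursors c1@2 c3@5 c2@6, authorship ...1...2.
Authorship (.=original, N=cursor N): . . . 1 . . . 2 .
Index 3: author = 1

Answer: cursor 1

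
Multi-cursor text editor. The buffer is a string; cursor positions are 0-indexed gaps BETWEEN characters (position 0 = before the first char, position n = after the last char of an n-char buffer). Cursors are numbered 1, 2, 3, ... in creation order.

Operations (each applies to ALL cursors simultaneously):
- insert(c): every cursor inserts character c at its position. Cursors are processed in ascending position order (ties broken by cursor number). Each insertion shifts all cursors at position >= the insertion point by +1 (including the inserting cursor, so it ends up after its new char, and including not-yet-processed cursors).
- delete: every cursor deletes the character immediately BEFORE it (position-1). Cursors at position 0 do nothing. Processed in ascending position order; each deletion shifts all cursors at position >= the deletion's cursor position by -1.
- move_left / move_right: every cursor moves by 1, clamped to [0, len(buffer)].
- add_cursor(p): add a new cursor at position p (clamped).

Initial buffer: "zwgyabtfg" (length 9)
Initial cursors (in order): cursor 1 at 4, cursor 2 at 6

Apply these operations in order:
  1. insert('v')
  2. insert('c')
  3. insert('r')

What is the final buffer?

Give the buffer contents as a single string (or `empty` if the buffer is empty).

After op 1 (insert('v')): buffer="zwgyvabvtfg" (len 11), cursors c1@5 c2@8, authorship ....1..2...
After op 2 (insert('c')): buffer="zwgyvcabvctfg" (len 13), cursors c1@6 c2@10, authorship ....11..22...
After op 3 (insert('r')): buffer="zwgyvcrabvcrtfg" (len 15), cursors c1@7 c2@12, authorship ....111..222...

Answer: zwgyvcrabvcrtfg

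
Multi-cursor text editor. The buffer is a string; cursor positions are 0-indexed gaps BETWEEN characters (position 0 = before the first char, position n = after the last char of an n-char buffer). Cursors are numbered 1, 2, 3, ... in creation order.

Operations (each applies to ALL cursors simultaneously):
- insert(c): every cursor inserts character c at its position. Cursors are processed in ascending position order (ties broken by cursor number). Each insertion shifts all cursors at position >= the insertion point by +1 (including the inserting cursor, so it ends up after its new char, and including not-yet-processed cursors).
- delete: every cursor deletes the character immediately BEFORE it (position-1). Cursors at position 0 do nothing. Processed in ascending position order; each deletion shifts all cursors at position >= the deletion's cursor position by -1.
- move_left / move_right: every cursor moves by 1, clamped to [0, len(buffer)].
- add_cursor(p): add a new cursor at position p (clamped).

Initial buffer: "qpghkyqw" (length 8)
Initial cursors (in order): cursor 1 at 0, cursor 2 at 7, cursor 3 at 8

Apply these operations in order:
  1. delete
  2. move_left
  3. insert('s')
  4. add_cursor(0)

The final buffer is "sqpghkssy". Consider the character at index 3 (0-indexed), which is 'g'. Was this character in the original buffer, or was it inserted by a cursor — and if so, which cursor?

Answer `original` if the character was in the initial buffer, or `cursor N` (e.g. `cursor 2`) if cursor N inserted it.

Answer: original

Derivation:
After op 1 (delete): buffer="qpghky" (len 6), cursors c1@0 c2@6 c3@6, authorship ......
After op 2 (move_left): buffer="qpghky" (len 6), cursors c1@0 c2@5 c3@5, authorship ......
After op 3 (insert('s')): buffer="sqpghkssy" (len 9), cursors c1@1 c2@8 c3@8, authorship 1.....23.
After op 4 (add_cursor(0)): buffer="sqpghkssy" (len 9), cursors c4@0 c1@1 c2@8 c3@8, authorship 1.....23.
Authorship (.=original, N=cursor N): 1 . . . . . 2 3 .
Index 3: author = original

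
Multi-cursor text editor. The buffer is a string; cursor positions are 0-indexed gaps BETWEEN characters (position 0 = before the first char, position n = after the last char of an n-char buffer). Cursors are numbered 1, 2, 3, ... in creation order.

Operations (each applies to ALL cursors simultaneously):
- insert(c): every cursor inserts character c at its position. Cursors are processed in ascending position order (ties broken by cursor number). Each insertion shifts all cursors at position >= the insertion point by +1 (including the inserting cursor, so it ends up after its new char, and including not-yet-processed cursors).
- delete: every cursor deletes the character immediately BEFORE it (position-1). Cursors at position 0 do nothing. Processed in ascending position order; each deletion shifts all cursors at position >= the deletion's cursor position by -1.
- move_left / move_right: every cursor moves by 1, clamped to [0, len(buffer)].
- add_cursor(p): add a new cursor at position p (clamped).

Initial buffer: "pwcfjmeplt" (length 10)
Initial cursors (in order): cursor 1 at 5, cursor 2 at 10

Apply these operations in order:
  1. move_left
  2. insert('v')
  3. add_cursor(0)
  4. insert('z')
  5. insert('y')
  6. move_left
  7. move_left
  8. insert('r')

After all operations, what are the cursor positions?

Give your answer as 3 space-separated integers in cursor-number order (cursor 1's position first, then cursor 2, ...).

Answer: 9 18 1

Derivation:
After op 1 (move_left): buffer="pwcfjmeplt" (len 10), cursors c1@4 c2@9, authorship ..........
After op 2 (insert('v')): buffer="pwcfvjmeplvt" (len 12), cursors c1@5 c2@11, authorship ....1.....2.
After op 3 (add_cursor(0)): buffer="pwcfvjmeplvt" (len 12), cursors c3@0 c1@5 c2@11, authorship ....1.....2.
After op 4 (insert('z')): buffer="zpwcfvzjmeplvzt" (len 15), cursors c3@1 c1@7 c2@14, authorship 3....11.....22.
After op 5 (insert('y')): buffer="zypwcfvzyjmeplvzyt" (len 18), cursors c3@2 c1@9 c2@17, authorship 33....111.....222.
After op 6 (move_left): buffer="zypwcfvzyjmeplvzyt" (len 18), cursors c3@1 c1@8 c2@16, authorship 33....111.....222.
After op 7 (move_left): buffer="zypwcfvzyjmeplvzyt" (len 18), cursors c3@0 c1@7 c2@15, authorship 33....111.....222.
After op 8 (insert('r')): buffer="rzypwcfvrzyjmeplvrzyt" (len 21), cursors c3@1 c1@9 c2@18, authorship 333....1111.....2222.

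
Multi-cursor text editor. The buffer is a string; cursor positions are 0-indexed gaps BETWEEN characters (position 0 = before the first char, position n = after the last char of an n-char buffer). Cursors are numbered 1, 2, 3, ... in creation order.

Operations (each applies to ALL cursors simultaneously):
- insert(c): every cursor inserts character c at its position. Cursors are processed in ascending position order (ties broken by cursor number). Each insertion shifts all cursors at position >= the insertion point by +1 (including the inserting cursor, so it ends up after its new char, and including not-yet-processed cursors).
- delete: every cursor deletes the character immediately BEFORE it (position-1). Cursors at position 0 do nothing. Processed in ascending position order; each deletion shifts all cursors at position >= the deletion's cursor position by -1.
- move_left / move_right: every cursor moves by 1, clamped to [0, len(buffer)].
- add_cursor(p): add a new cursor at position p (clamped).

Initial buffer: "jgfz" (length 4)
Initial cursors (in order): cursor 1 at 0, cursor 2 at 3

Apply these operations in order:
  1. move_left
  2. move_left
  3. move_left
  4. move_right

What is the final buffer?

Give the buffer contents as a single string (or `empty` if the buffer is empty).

After op 1 (move_left): buffer="jgfz" (len 4), cursors c1@0 c2@2, authorship ....
After op 2 (move_left): buffer="jgfz" (len 4), cursors c1@0 c2@1, authorship ....
After op 3 (move_left): buffer="jgfz" (len 4), cursors c1@0 c2@0, authorship ....
After op 4 (move_right): buffer="jgfz" (len 4), cursors c1@1 c2@1, authorship ....

Answer: jgfz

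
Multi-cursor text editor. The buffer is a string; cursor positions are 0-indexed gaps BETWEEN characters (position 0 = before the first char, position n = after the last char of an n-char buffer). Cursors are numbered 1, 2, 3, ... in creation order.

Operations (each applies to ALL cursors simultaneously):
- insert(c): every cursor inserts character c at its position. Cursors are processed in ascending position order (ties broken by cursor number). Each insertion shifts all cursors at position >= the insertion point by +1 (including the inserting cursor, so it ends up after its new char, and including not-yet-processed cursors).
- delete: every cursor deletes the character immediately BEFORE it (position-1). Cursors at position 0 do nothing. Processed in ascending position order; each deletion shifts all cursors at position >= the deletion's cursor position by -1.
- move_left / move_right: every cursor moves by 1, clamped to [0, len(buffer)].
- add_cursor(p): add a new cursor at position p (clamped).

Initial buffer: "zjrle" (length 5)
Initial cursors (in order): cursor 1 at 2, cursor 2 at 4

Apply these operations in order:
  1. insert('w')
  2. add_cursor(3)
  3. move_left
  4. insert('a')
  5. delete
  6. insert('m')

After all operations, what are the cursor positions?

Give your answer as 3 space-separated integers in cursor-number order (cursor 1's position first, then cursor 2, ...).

After op 1 (insert('w')): buffer="zjwrlwe" (len 7), cursors c1@3 c2@6, authorship ..1..2.
After op 2 (add_cursor(3)): buffer="zjwrlwe" (len 7), cursors c1@3 c3@3 c2@6, authorship ..1..2.
After op 3 (move_left): buffer="zjwrlwe" (len 7), cursors c1@2 c3@2 c2@5, authorship ..1..2.
After op 4 (insert('a')): buffer="zjaawrlawe" (len 10), cursors c1@4 c3@4 c2@8, authorship ..131..22.
After op 5 (delete): buffer="zjwrlwe" (len 7), cursors c1@2 c3@2 c2@5, authorship ..1..2.
After op 6 (insert('m')): buffer="zjmmwrlmwe" (len 10), cursors c1@4 c3@4 c2@8, authorship ..131..22.

Answer: 4 8 4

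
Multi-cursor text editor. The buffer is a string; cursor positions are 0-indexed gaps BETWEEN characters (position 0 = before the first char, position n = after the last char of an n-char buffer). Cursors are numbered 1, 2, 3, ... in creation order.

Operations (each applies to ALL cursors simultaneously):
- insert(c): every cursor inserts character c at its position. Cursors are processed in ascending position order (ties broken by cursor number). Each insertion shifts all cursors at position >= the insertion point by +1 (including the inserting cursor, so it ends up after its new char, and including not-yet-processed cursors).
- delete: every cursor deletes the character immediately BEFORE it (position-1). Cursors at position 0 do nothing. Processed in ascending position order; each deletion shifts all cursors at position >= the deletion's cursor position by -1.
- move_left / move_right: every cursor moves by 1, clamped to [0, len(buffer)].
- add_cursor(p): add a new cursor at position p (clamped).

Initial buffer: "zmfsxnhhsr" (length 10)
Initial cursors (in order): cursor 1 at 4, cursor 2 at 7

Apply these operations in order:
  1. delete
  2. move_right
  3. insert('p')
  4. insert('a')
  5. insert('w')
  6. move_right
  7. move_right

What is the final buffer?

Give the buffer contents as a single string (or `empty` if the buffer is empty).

After op 1 (delete): buffer="zmfxnhsr" (len 8), cursors c1@3 c2@5, authorship ........
After op 2 (move_right): buffer="zmfxnhsr" (len 8), cursors c1@4 c2@6, authorship ........
After op 3 (insert('p')): buffer="zmfxpnhpsr" (len 10), cursors c1@5 c2@8, authorship ....1..2..
After op 4 (insert('a')): buffer="zmfxpanhpasr" (len 12), cursors c1@6 c2@10, authorship ....11..22..
After op 5 (insert('w')): buffer="zmfxpawnhpawsr" (len 14), cursors c1@7 c2@12, authorship ....111..222..
After op 6 (move_right): buffer="zmfxpawnhpawsr" (len 14), cursors c1@8 c2@13, authorship ....111..222..
After op 7 (move_right): buffer="zmfxpawnhpawsr" (len 14), cursors c1@9 c2@14, authorship ....111..222..

Answer: zmfxpawnhpawsr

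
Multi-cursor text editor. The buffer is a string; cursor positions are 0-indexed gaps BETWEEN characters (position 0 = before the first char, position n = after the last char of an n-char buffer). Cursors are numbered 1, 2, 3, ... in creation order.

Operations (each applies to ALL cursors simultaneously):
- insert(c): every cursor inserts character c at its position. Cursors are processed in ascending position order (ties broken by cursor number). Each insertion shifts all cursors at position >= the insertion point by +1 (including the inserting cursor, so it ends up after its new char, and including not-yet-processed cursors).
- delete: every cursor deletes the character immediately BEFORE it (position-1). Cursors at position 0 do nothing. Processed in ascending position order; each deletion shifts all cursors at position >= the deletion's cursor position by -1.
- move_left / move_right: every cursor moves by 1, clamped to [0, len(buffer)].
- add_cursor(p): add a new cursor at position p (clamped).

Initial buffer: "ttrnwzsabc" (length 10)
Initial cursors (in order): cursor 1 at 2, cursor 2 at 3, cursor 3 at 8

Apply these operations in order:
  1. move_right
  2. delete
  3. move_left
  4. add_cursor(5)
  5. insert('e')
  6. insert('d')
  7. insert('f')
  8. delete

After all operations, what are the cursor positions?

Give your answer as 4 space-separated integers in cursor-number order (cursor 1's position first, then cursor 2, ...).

Answer: 5 5 13 13

Derivation:
After op 1 (move_right): buffer="ttrnwzsabc" (len 10), cursors c1@3 c2@4 c3@9, authorship ..........
After op 2 (delete): buffer="ttwzsac" (len 7), cursors c1@2 c2@2 c3@6, authorship .......
After op 3 (move_left): buffer="ttwzsac" (len 7), cursors c1@1 c2@1 c3@5, authorship .......
After op 4 (add_cursor(5)): buffer="ttwzsac" (len 7), cursors c1@1 c2@1 c3@5 c4@5, authorship .......
After op 5 (insert('e')): buffer="teetwzseeac" (len 11), cursors c1@3 c2@3 c3@9 c4@9, authorship .12....34..
After op 6 (insert('d')): buffer="teeddtwzseeddac" (len 15), cursors c1@5 c2@5 c3@13 c4@13, authorship .1212....3434..
After op 7 (insert('f')): buffer="teeddfftwzseeddffac" (len 19), cursors c1@7 c2@7 c3@17 c4@17, authorship .121212....343434..
After op 8 (delete): buffer="teeddtwzseeddac" (len 15), cursors c1@5 c2@5 c3@13 c4@13, authorship .1212....3434..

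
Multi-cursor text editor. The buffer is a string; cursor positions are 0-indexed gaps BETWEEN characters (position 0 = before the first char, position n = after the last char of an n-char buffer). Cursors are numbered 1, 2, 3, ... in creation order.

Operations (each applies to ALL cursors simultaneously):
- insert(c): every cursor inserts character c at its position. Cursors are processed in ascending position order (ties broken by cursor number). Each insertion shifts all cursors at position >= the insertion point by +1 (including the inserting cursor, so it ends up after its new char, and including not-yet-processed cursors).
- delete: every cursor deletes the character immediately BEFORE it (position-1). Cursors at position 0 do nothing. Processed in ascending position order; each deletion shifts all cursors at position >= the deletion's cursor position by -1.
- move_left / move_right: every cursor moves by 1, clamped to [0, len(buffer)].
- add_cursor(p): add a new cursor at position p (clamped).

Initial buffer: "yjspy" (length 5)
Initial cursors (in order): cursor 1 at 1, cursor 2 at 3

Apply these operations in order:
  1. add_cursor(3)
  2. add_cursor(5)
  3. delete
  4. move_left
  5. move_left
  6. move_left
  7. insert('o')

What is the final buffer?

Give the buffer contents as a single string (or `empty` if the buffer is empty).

After op 1 (add_cursor(3)): buffer="yjspy" (len 5), cursors c1@1 c2@3 c3@3, authorship .....
After op 2 (add_cursor(5)): buffer="yjspy" (len 5), cursors c1@1 c2@3 c3@3 c4@5, authorship .....
After op 3 (delete): buffer="p" (len 1), cursors c1@0 c2@0 c3@0 c4@1, authorship .
After op 4 (move_left): buffer="p" (len 1), cursors c1@0 c2@0 c3@0 c4@0, authorship .
After op 5 (move_left): buffer="p" (len 1), cursors c1@0 c2@0 c3@0 c4@0, authorship .
After op 6 (move_left): buffer="p" (len 1), cursors c1@0 c2@0 c3@0 c4@0, authorship .
After op 7 (insert('o')): buffer="oooop" (len 5), cursors c1@4 c2@4 c3@4 c4@4, authorship 1234.

Answer: oooop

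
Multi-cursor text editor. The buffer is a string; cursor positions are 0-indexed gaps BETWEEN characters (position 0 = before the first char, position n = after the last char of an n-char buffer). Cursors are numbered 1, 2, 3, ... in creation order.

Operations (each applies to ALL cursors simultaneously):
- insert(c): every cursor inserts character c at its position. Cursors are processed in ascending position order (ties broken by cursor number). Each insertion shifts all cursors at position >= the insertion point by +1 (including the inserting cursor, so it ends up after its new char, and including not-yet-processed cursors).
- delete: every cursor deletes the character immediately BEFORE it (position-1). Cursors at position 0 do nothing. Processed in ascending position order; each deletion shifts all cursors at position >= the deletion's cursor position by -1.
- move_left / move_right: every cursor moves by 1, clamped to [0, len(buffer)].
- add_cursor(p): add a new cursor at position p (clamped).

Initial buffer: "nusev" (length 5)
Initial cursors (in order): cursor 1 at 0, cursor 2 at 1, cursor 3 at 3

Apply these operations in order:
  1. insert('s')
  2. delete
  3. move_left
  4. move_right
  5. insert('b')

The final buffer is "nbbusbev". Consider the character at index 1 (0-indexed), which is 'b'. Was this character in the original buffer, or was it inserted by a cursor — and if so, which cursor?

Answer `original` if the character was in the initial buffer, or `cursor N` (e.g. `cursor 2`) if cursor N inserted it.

After op 1 (insert('s')): buffer="snsussev" (len 8), cursors c1@1 c2@3 c3@6, authorship 1.2..3..
After op 2 (delete): buffer="nusev" (len 5), cursors c1@0 c2@1 c3@3, authorship .....
After op 3 (move_left): buffer="nusev" (len 5), cursors c1@0 c2@0 c3@2, authorship .....
After op 4 (move_right): buffer="nusev" (len 5), cursors c1@1 c2@1 c3@3, authorship .....
After op 5 (insert('b')): buffer="nbbusbev" (len 8), cursors c1@3 c2@3 c3@6, authorship .12..3..
Authorship (.=original, N=cursor N): . 1 2 . . 3 . .
Index 1: author = 1

Answer: cursor 1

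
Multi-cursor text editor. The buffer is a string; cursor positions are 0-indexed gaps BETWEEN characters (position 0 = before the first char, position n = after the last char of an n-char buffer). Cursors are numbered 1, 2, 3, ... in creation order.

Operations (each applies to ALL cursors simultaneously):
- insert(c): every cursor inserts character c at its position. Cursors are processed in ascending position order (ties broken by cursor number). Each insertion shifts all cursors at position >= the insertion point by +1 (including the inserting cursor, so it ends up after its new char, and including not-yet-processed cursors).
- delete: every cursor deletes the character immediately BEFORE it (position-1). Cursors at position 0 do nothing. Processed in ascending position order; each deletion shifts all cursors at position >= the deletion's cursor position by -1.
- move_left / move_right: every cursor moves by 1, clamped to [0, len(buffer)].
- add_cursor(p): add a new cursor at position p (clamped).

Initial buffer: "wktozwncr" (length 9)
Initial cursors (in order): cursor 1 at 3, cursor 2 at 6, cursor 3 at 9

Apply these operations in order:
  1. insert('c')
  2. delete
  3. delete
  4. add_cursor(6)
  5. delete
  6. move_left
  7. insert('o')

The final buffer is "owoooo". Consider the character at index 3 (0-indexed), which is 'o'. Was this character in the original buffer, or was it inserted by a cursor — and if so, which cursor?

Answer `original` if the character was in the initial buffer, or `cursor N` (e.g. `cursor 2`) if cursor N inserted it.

Answer: cursor 3

Derivation:
After op 1 (insert('c')): buffer="wktcozwcncrc" (len 12), cursors c1@4 c2@8 c3@12, authorship ...1...2...3
After op 2 (delete): buffer="wktozwncr" (len 9), cursors c1@3 c2@6 c3@9, authorship .........
After op 3 (delete): buffer="wkoznc" (len 6), cursors c1@2 c2@4 c3@6, authorship ......
After op 4 (add_cursor(6)): buffer="wkoznc" (len 6), cursors c1@2 c2@4 c3@6 c4@6, authorship ......
After op 5 (delete): buffer="wo" (len 2), cursors c1@1 c2@2 c3@2 c4@2, authorship ..
After op 6 (move_left): buffer="wo" (len 2), cursors c1@0 c2@1 c3@1 c4@1, authorship ..
After op 7 (insert('o')): buffer="owoooo" (len 6), cursors c1@1 c2@5 c3@5 c4@5, authorship 1.234.
Authorship (.=original, N=cursor N): 1 . 2 3 4 .
Index 3: author = 3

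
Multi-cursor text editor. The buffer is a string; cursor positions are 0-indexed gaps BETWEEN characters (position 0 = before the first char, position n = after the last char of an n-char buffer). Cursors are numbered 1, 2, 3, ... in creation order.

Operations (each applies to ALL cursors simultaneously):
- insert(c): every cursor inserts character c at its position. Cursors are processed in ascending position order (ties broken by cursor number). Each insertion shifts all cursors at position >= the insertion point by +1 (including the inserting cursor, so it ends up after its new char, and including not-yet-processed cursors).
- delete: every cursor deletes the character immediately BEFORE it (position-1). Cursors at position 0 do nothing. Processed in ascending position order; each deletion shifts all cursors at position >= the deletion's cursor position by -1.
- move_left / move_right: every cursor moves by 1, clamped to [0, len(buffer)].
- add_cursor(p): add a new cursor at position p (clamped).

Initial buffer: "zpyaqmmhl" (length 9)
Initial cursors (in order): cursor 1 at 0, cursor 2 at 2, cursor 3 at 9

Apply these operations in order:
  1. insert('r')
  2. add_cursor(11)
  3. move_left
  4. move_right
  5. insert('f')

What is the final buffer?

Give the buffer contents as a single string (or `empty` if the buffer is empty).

Answer: rfzprfyaqmmhlfrf

Derivation:
After op 1 (insert('r')): buffer="rzpryaqmmhlr" (len 12), cursors c1@1 c2@4 c3@12, authorship 1..2.......3
After op 2 (add_cursor(11)): buffer="rzpryaqmmhlr" (len 12), cursors c1@1 c2@4 c4@11 c3@12, authorship 1..2.......3
After op 3 (move_left): buffer="rzpryaqmmhlr" (len 12), cursors c1@0 c2@3 c4@10 c3@11, authorship 1..2.......3
After op 4 (move_right): buffer="rzpryaqmmhlr" (len 12), cursors c1@1 c2@4 c4@11 c3@12, authorship 1..2.......3
After op 5 (insert('f')): buffer="rfzprfyaqmmhlfrf" (len 16), cursors c1@2 c2@6 c4@14 c3@16, authorship 11..22.......433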